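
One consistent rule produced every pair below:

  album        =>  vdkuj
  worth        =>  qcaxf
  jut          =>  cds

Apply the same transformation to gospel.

Read the word backwards and shift each letter +9.
For gospel: reverse → lepsog; then shift: l+9=u, e+9=n, p+9=y, s+9=b, o+9=x, g+9=p.

unybxp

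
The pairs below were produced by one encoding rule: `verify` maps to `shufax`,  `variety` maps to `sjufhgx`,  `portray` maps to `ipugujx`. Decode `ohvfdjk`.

decimal

v(21)→s(18) and e(4)→h(7) fit y≡19x+9 (mod 26); the inverse of 19 mod 26 is 11. Each letter's alphabet position (a=0..z=25) is mapped through 19·x+9 mod 26 — an affine cipher.
Decoding ohvfdjk: o(14)→11·(14−9)≡3=d; h(7)→11·(7−9)≡4=e; v(21)→11·(21−9)≡2=c; f(5)→11·(5−9)≡8=i; d(3)→11·(3−9)≡12=m; j(9)→11·(9−9)≡0=a; k(10)→11·(10−9)≡11=l (all mod 26).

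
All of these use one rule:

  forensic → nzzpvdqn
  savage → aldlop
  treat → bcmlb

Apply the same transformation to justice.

rfaeqnm

Shifts by position in forensic: pos 0: f→n (+8), pos 1: o→z (+11), pos 2: r→z (+8), pos 3: e→p (+11) — repeating every 2. A repeating key of period 2 is used — shifts +8, +11 over and over.
For justice: j+8=r, u+11=f, s+8=a, t+11=e, i+8=q, c+11=n, e+8=m.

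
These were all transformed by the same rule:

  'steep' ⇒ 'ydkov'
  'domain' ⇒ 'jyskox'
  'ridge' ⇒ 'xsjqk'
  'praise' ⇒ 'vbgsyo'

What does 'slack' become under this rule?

yvgmq

It's a Vigenère-style cipher with numeric key [6,10]: position i shifts by key[i mod 2].
For slack: s+6=y, l+10=v, a+6=g, c+10=m, k+6=q.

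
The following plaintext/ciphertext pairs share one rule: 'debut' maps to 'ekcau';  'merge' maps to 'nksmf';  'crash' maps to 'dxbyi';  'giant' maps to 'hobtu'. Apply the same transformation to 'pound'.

Shifts by position in debut: pos 0: d→e (+1), pos 1: e→k (+6), pos 2: b→c (+1), pos 3: u→a (+6) — repeating every 2. It's a Vigenère-style cipher with numeric key [1,6]: position i shifts by key[i mod 2].
For pound: p+1=q, o+6=u, u+1=v, n+6=t, d+1=e.

quvte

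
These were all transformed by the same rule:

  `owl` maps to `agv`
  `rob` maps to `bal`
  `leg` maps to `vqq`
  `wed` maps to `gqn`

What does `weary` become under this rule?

gqmbi

The shift depends on letter class: consonant w→g is +10, but vowel o→a is +12. The rule splits by letter class: vowels +12, consonants +10.
On weary: w(cons)+10=g, e(vowel)+12=q, a(vowel)+12=m, r(cons)+10=b, y(cons)+10=i.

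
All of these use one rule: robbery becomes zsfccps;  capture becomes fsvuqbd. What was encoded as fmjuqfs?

The output letters match the input read backwards, each shifted +1: robbery reversed is yrebbor. Read the word backwards and shift each letter +1.
Decoding fmjuqfs: shift back: f−1=e, m−1=l, j−1=i, u−1=t, q−1=p, f−1=e, s−1=r → elitper; then reverse → reptile.

reptile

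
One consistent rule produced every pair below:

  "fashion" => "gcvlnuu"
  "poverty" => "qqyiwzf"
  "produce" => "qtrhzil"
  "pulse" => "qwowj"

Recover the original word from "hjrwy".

In fashion: f→g is +1, a→c is +2, s→v is +3, h→l is +4 — the shift increases by 1 each position. The shift increases by 1 at each position, starting from +1: 1, 2, 3, ….
Undoing it on hjrwy: h−1=g, j−2=h, r−3=o, w−4=s, y−5=t.

ghost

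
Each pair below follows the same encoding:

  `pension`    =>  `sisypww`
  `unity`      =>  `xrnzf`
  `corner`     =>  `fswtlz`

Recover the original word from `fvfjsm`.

Each letter shifts forward by (position + 3), i.e. 3, 4, 5, … — the shift grows by one for each successive letter.
Decoding fvfjsm: f−3=c, v−4=r, f−5=a, j−6=d, s−7=l, m−8=e.

cradle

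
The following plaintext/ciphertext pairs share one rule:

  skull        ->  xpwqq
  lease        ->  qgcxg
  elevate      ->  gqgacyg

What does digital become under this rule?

The shift depends on letter class: consonant s→x is +5, but vowel u→w is +2. The rule splits by letter class: vowels +2, consonants +5.
Applying it to digital: d(cons)+5=i, i(vowel)+2=k, g(cons)+5=l, i(vowel)+2=k, t(cons)+5=y, a(vowel)+2=c, l(cons)+5=q.

iklkycq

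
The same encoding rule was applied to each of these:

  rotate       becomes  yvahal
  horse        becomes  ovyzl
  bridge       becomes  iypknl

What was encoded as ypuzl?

rinse

Every letter moves 7 places later in the alphabet, wrapping around z→a.
Undoing it on ypuzl: y−7=r, p−7=i, u−7=n, z−7=s, l−7=e.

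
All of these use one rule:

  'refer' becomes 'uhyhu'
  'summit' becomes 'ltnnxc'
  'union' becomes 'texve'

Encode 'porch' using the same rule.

mvuzg

r(17)→u(20) and e(4)→h(7) fit y≡17x+17 (mod 26); the inverse of 17 mod 26 is 23. This is an affine cipher: with a=0,…,z=25, each position x becomes (17x+17) mod 26.
For porch: p(15)→17·15+17≡12=m; o(14)→17·14+17≡21=v; r(17)→17·17+17≡20=u; c(2)→17·2+17≡25=z; h(7)→17·7+17≡6=g (all mod 26).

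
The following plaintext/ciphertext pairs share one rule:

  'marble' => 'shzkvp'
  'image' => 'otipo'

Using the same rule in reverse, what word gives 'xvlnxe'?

In marble: m→s is +6, a→h is +7, r→z is +8, b→k is +9 — the shift increases by 1 each position. Each letter shifts forward by (position + 6), i.e. 6, 7, 8, … — the shift grows by one for each successive letter.
Undoing it on xvlnxe: x−6=r, v−7=o, l−8=d, n−9=e, x−10=n, e−11=t.

rodent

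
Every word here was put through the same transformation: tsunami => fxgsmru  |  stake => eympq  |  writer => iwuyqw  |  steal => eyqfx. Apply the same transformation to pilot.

bnxtf

Shifts by position in tsunami: pos 0: t→f (+12), pos 1: s→x (+5), pos 2: u→g (+12), pos 3: n→s (+5) — repeating every 2. It's a Vigenère-style cipher with numeric key [12,5]: position i shifts by key[i mod 2].
On pilot: p+12=b, i+5=n, l+12=x, o+5=t, t+12=f.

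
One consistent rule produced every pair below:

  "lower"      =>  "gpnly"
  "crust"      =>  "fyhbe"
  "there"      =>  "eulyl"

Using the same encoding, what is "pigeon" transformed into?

l(11)→g(6) and o(14)→p(15) fit y≡3x+25 (mod 26); the inverse of 3 mod 26 is 9. Treating letters as 0–25, the rule is x ↦ 3x + 25 (mod 26).
For pigeon: p(15)→3·15+25≡18=s; i(8)→3·8+25≡23=x; g(6)→3·6+25≡17=r; e(4)→3·4+25≡11=l; o(14)→3·14+25≡15=p; n(13)→3·13+25≡12=m (all mod 26).

sxrlpm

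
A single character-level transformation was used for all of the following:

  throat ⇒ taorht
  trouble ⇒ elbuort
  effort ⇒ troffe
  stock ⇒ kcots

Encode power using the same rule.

The output letters match the input read backwards: throat reversed is taorht. It's just the letters in reverse order.
On power: reverse → rewop.

rewop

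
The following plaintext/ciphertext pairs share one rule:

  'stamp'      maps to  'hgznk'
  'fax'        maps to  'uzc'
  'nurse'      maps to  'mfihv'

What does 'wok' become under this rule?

dlp

Each pair mirrors across the alphabet (s↔h, t↔g, a↔z): positions sum to 25. Letters are reflected about the middle of the alphabet (position → 25−position): Atbash.
On wok: w↔d, o↔l, k↔p.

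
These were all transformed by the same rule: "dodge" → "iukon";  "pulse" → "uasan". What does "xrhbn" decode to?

slate

In dodge: d→i is +5, o→u is +6, d→k is +7, g→o is +8 — the shift increases by 1 each position. The shift increases by 1 at each position, starting from +5: 5, 6, 7, ….
Reversing it on xrhbn: x−5=s, r−6=l, h−7=a, b−8=t, n−9=e.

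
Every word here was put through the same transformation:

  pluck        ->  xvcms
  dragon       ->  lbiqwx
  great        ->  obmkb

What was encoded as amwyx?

Shifts by position in pluck: pos 0: p→x (+8), pos 1: l→v (+10), pos 2: u→c (+8), pos 3: c→m (+10) — repeating every 2. A repeating key of period 2 is used — shifts +8, +10 over and over.
Reversing it on amwyx: a−8=s, m−10=c, w−8=o, y−10=o, x−8=p.

scoop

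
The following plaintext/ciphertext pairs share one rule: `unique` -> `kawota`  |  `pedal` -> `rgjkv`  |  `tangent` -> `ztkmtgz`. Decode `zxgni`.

chart

Read the word backwards and shift each letter +6.
Undoing it on zxgni: shift back: z−6=t, x−6=r, g−6=a, n−6=h, i−6=c → trahc; then reverse → chart.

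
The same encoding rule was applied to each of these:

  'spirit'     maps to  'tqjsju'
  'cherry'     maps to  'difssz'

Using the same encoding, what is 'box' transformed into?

cpy

Compare letters: s→t is +1, p→q is +1, i→j is +1 — a constant shift. It's a constant shift of +1 (ROT1).
For box: b+1=c, o+1=p, x+1=y.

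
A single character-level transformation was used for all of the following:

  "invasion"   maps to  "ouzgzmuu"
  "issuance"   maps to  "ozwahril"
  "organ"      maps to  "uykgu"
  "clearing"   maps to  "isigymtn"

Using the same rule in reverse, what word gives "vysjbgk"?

Shifts by position in invasion: pos 0: i→o (+6), pos 1: n→u (+7), pos 2: v→z (+4), pos 3: a→g (+6), pos 4: s→z (+7), pos 5: i→m (+4) — repeating every 3. It's a Vigenère-style cipher with numeric key [6,7,4]: position i shifts by key[i mod 3].
Decoding vysjbgk: v−6=p, y−7=r, s−4=o, j−6=d, b−7=u, g−4=c, k−6=e.

produce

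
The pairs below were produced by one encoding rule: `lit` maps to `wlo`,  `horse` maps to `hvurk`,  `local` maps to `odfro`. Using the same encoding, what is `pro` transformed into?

The output letters match the input read backwards, each shifted +3: lit reversed is til. Read the word backwards and shift each letter +3.
On pro: reverse → orp; then shift: o+3=r, r+3=u, p+3=s.

rus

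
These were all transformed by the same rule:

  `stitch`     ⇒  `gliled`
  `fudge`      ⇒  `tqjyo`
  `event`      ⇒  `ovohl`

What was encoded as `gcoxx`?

s(18)→g(6) and t(19)→l(11) fit y≡5x+20 (mod 26); the inverse of 5 mod 26 is 21. Treating letters as 0–25, the rule is x ↦ 5x + 20 (mod 26).
Reversing it on gcoxx: g(6)→21·(6−20)≡18=s; c(2)→21·(2−20)≡12=m; o(14)→21·(14−20)≡4=e; x(23)→21·(23−20)≡11=l; x(23)→21·(23−20)≡11=l (all mod 26).

smell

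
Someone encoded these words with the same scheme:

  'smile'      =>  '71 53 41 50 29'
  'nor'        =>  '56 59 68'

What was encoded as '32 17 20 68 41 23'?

fabric

s(#19)→71 and m(#13)→53: differences scale by 3, so n = 3·pos + 14. The formula is n = 3×(alphabet index, a=1) + 14.
Undoing it on 32 17 20 68 41 23: 32→(32−14)÷3=6=f, 17→(17−14)÷3=1=a, 20→(20−14)÷3=2=b, 68→(68−14)÷3=18=r, 41→(41−14)÷3=9=i, 23→(23−14)÷3=3=c.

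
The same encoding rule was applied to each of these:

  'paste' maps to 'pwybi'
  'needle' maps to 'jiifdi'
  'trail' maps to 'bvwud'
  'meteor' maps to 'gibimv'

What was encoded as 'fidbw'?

delta

p(15)→p(15) and a(0)→w(22) fit y≡3x+22 (mod 26); the inverse of 3 mod 26 is 9. Treating letters as 0–25, the rule is x ↦ 3x + 22 (mod 26).
Decoding fidbw: f(5)→9·(5−22)≡3=d; i(8)→9·(8−22)≡4=e; d(3)→9·(3−22)≡11=l; b(1)→9·(1−22)≡19=t; w(22)→9·(22−22)≡0=a (all mod 26).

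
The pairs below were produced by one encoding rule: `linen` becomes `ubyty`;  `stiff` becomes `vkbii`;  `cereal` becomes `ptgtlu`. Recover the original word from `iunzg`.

l(11)→u(20) and i(8)→b(1) fit y≡15x+11 (mod 26); the inverse of 15 mod 26 is 7. Treating letters as 0–25, the rule is x ↦ 15x + 11 (mod 26).
Decoding iunzg: i(8)→7·(8−11)≡5=f; u(20)→7·(20−11)≡11=l; n(13)→7·(13−11)≡14=o; z(25)→7·(25−11)≡20=u; g(6)→7·(6−11)≡17=r (all mod 26).

flour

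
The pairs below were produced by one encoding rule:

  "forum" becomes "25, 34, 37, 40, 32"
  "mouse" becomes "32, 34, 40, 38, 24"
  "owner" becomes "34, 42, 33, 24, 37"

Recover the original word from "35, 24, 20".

f is letter #6 and maps to 25: an offset of 19. The number is (letter's place in the alphabet, a=1) + 19.
Undoing it on 35, 24, 20: 35→(35−19)÷1=16=p, 24→(24−19)÷1=5=e, 20→(20−19)÷1=1=a.

pea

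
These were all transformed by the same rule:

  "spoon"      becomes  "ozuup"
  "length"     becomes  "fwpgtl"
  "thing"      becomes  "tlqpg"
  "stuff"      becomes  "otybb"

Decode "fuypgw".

lounge

s(18)→o(14) and p(15)→z(25) fit y≡5x+2 (mod 26); the inverse of 5 mod 26 is 21. Each letter's alphabet position (a=0..z=25) is mapped through 5·x+2 mod 26 — an affine cipher.
Reversing it on fuypgw: f(5)→21·(5−2)≡11=l; u(20)→21·(20−2)≡14=o; y(24)→21·(24−2)≡20=u; p(15)→21·(15−2)≡13=n; g(6)→21·(6−2)≡6=g; w(22)→21·(22−2)≡4=e (all mod 26).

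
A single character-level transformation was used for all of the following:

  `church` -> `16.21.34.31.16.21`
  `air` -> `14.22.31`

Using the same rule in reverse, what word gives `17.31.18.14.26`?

c is letter #3 and maps to 16: an offset of 13. Each letter is replaced by its alphabet position (a=1..z=26) + 13.
Decoding 17.31.18.14.26: 17→(17−13)÷1=4=d, 31→(31−13)÷1=18=r, 18→(18−13)÷1=5=e, 14→(14−13)÷1=1=a, 26→(26−13)÷1=13=m.

dream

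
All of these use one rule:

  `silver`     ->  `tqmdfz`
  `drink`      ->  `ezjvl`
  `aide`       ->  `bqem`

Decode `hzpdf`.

Shifts by position in silver: pos 0: s→t (+1), pos 1: i→q (+8), pos 2: l→m (+1), pos 3: v→d (+8) — repeating every 2. The shifts repeat in a cycle of length 2: positions 0,1,… shift by +1, +8, then the pattern repeats.
Decoding hzpdf: h−1=g, z−8=r, p−1=o, d−8=v, f−1=e.

grove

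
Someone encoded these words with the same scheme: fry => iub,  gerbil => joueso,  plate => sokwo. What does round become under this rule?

uyeqg

The shift depends on letter class: consonant f→i is +3, but vowel e→o is +10. Vowels shift forward by 10 and consonants shift forward by 3.
On round: r(cons)+3=u, o(vowel)+10=y, u(vowel)+10=e, n(cons)+3=q, d(cons)+3=g.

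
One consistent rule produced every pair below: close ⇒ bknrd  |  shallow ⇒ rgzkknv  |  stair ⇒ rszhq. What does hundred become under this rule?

gtmcqdc

Compare letters: c→b is +25, l→k is +25, o→n is +25 — a constant shift. Each letter is shifted forward by 25 in the alphabet (a Caesar shift of +25).
For hundred: h+25=g, u+25=t, n+25=m, d+25=c, r+25=q, e+25=d, d+25=c.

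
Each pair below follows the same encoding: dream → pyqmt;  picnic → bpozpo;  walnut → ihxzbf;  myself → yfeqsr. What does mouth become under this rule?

yvgfo

Shifts by position in dream: pos 0: d→p (+12), pos 1: r→y (+7), pos 2: e→q (+12), pos 3: a→m (+12), pos 4: m→t (+7) — repeating every 3. It's a Vigenère-style cipher with numeric key [12,7,12]: position i shifts by key[i mod 3].
For mouth: m+12=y, o+7=v, u+12=g, t+12=f, h+7=o.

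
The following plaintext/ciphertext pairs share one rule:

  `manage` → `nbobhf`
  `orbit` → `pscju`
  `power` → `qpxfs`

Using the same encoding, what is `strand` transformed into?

tusboe

It's a constant shift of +1 (ROT1).
For strand: s+1=t, t+1=u, r+1=s, a+1=b, n+1=o, d+1=e.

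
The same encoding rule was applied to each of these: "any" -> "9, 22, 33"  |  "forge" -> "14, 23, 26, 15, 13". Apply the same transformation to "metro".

21, 13, 28, 26, 23

a is letter #1 and maps to 9: an offset of 8. Letters become their 1-based position plus 8 (so a→9, b→10, …).
Applying it to metro: m=13→21, e=5→13, t=20→28, r=18→26, o=15→23.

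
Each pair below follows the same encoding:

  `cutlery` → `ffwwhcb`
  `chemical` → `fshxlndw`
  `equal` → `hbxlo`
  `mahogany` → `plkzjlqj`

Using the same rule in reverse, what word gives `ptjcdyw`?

The shifts repeat in a cycle of length 2: positions 0,1,… shift by +3, +11, then the pattern repeats.
Undoing it on ptjcdyw: p−3=m, t−11=i, j−3=g, c−11=r, d−3=a, y−11=n, w−3=t.

migrant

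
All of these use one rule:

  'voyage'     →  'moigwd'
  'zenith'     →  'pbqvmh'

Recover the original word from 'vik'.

The output letters match the input read backwards, each shifted +8: voyage reversed is egayov. Read the word backwards and shift each letter +8.
Decoding vik: shift back: v−8=n, i−8=a, k−8=c → nac; then reverse → can.

can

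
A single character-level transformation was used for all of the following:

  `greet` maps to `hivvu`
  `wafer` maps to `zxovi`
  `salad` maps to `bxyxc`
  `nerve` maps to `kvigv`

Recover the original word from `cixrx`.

drama

g(6)→h(7) and r(17)→i(8) fit y≡19x+23 (mod 26); the inverse of 19 mod 26 is 11. This is an affine cipher: with a=0,…,z=25, each position x becomes (19x+23) mod 26.
Reversing it on cixrx: c(2)→11·(2−23)≡3=d; i(8)→11·(8−23)≡17=r; x(23)→11·(23−23)≡0=a; r(17)→11·(17−23)≡12=m; x(23)→11·(23−23)≡0=a (all mod 26).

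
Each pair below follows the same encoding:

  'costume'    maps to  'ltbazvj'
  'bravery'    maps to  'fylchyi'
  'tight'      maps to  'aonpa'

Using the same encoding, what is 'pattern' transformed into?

The output letters match the input read backwards, each shifted +7: costume reversed is emutsoc. Two steps: reverse the string, then apply a Caesar shift of +7.
For pattern: reverse → nrettap; then shift: n+7=u, r+7=y, e+7=l, t+7=a, t+7=a, a+7=h, p+7=w.

uylaahw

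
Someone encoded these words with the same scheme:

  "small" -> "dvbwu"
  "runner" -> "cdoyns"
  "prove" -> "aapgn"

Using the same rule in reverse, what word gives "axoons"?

ponder

Shifts by position in small: pos 0: s→d (+11), pos 1: m→v (+9), pos 2: a→b (+1), pos 3: l→w (+11), pos 4: l→u (+9) — repeating every 3. A repeating key of period 3 is used — shifts +11, +9, +1 over and over.
Undoing it on axoons: a−11=p, x−9=o, o−1=n, o−11=d, n−9=e, s−1=r.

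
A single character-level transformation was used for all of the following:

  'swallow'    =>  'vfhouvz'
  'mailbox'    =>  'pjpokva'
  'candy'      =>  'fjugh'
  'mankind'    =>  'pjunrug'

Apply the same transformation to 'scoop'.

Shifts by position in swallow: pos 0: s→v (+3), pos 1: w→f (+9), pos 2: a→h (+7), pos 3: l→o (+3), pos 4: l→u (+9), pos 5: o→v (+7) — repeating every 3. It's a Vigenère-style cipher with numeric key [3,9,7]: position i shifts by key[i mod 3].
For scoop: s+3=v, c+9=l, o+7=v, o+3=r, p+9=y.

vlvry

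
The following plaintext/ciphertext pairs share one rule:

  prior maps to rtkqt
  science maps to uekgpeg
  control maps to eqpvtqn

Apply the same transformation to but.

Compare letters: p→r is +2, r→t is +2, i→k is +2 — a constant shift. Each letter is shifted forward by 2 in the alphabet (a Caesar shift of +2).
Applying it to but: b+2=d, u+2=w, t+2=v.

dwv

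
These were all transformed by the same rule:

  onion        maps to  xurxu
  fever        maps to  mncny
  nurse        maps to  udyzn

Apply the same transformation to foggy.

The shift depends on letter class: consonant n→u is +7, but vowel o→x is +9. Vowels shift forward by 9 and consonants shift forward by 7.
On foggy: f(cons)+7=m, o(vowel)+9=x, g(cons)+7=n, g(cons)+7=n, y(cons)+7=f.

mxnnf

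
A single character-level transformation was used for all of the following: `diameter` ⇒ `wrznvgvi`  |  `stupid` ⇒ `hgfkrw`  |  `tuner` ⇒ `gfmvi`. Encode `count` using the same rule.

Each letter is replaced by its mirror in the alphabet: a↔z, b↔y, c↔x, and so on (the Atbash cipher).
For count: c↔x, o↔l, u↔f, n↔m, t↔g.

xlfmg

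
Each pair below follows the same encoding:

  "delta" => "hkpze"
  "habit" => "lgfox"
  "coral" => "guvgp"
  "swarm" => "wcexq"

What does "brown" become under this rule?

fxscr

Shifts by position in delta: pos 0: d→h (+4), pos 1: e→k (+6), pos 2: l→p (+4), pos 3: t→z (+6) — repeating every 2. It's a Vigenère-style cipher with numeric key [4,6]: position i shifts by key[i mod 2].
For brown: b+4=f, r+6=x, o+4=s, w+6=c, n+4=r.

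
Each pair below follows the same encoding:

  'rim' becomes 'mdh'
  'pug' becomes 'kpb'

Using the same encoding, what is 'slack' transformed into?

ngvxf

Each letter is shifted forward by 21 in the alphabet (a Caesar shift of +21).
On slack: s+21=n, l+21=g, a+21=v, c+21=x, k+21=f.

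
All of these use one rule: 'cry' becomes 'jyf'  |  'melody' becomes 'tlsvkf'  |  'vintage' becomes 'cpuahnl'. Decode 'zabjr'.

Compare letters: c→j is +7, r→y is +7, y→f is +7 — a constant shift. Every letter moves 7 places later in the alphabet, wrapping around z→a.
Decoding zabjr: z−7=s, a−7=t, b−7=u, j−7=c, r−7=k.

stuck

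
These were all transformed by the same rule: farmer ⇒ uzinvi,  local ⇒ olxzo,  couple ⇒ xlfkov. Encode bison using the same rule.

Letters are reflected about the middle of the alphabet (position → 25−position): Atbash.
For bison: b↔y, i↔r, s↔h, o↔l, n↔m.

yrhlm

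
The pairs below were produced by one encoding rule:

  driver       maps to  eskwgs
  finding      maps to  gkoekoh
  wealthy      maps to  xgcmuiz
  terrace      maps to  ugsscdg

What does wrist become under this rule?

The shift depends on letter class: consonant d→e is +1, but vowel i→k is +2. The rule splits by letter class: vowels +2, consonants +1.
Applying it to wrist: w(cons)+1=x, r(cons)+1=s, i(vowel)+2=k, s(cons)+1=t, t(cons)+1=u.

xsktu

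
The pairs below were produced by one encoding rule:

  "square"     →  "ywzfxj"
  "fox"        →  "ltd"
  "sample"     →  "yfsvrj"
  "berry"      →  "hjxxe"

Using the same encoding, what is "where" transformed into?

The shift depends on letter class: consonant s→y is +6, but vowel u→z is +5. Two shifts are in play — +5 for a/e/i/o/u, +6 for every other letter.
On where: w(cons)+6=c, h(cons)+6=n, e(vowel)+5=j, r(cons)+6=x, e(vowel)+5=j.

cnjxj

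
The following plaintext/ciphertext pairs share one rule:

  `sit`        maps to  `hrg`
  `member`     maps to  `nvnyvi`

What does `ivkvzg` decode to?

repeat

Each pair mirrors across the alphabet (s↔h, i↔r, t↔g): positions sum to 25. Each letter is replaced by its mirror in the alphabet: a↔z, b↔y, c↔x, and so on (the Atbash cipher).
Undoing it on ivkvzg: i↔r, v↔e, k↔p, v↔e, z↔a, g↔t.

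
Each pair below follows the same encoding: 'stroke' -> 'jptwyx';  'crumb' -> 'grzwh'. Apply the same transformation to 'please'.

Two steps: reverse the string, then apply a Caesar shift of +5.
Applying it to please: reverse → esaelp; then shift: e+5=j, s+5=x, a+5=f, e+5=j, l+5=q, p+5=u.

jxfjqu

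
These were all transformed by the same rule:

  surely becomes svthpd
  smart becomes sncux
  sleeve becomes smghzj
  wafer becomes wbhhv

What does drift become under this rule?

dskix

In surely: s→s is +0, u→v is +1, r→t is +2, e→h is +3 — the shift increases by 1 each position. Letter i (0-indexed) is shifted by i+0, so successive shifts are 0, 1, 2, ….
For drift: d+0=d, r+1=s, i+2=k, f+3=i, t+4=x.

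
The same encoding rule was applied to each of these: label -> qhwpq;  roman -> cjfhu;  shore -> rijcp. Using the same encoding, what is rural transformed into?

cvchq

l(11)→q(16) and a(0)→h(7) fit y≡15x+7 (mod 26); the inverse of 15 mod 26 is 7. Each letter's alphabet position (a=0..z=25) is mapped through 15·x+7 mod 26 — an affine cipher.
On rural: r(17)→15·17+7≡2=c; u(20)→15·20+7≡21=v; r(17)→15·17+7≡2=c; a(0)→15·0+7≡7=h; l(11)→15·11+7≡16=q (all mod 26).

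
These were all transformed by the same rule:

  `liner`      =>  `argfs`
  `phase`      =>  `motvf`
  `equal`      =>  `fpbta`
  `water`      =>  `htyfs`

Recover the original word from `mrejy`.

pivot

Each letter's alphabet position (a=0..z=25) is mapped through 3·x+19 mod 26 — an affine cipher.
Reversing it on mrejy: m(12)→9·(12−19)≡15=p; r(17)→9·(17−19)≡8=i; e(4)→9·(4−19)≡21=v; j(9)→9·(9−19)≡14=o; y(24)→9·(24−19)≡19=t (all mod 26).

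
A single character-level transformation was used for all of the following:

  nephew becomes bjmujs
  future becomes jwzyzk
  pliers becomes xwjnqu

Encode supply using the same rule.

dquuzx

Two steps: reverse the string, then apply a Caesar shift of +5.
For supply: reverse → ylppus; then shift: y+5=d, l+5=q, p+5=u, p+5=u, u+5=z, s+5=x.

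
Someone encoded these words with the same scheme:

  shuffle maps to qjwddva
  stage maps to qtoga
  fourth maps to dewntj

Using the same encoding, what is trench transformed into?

s(18)→q(16) and h(7)→j(9) fit y≡3x+14 (mod 26); the inverse of 3 mod 26 is 9. This is an affine cipher: with a=0,…,z=25, each position x becomes (3x+14) mod 26.
For trench: t(19)→3·19+14≡19=t; r(17)→3·17+14≡13=n; e(4)→3·4+14≡0=a; n(13)→3·13+14≡1=b; c(2)→3·2+14≡20=u; h(7)→3·7+14≡9=j (all mod 26).

tnabuj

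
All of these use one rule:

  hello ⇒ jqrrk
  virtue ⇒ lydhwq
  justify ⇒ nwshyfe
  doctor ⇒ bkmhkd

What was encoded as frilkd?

h(7)→j(9) and e(4)→q(16) fit y≡15x+8 (mod 26); the inverse of 15 mod 26 is 7. This is an affine cipher: with a=0,…,z=25, each position x becomes (15x+8) mod 26.
Reversing it on frilkd: f(5)→7·(5−8)≡5=f; r(17)→7·(17−8)≡11=l; i(8)→7·(8−8)≡0=a; l(11)→7·(11−8)≡21=v; k(10)→7·(10−8)≡14=o; d(3)→7·(3−8)≡17=r (all mod 26).

flavor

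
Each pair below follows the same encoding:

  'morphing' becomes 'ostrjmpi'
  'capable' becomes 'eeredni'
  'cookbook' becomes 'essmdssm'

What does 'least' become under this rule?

nieuv

The shift depends on letter class: consonant m→o is +2, but vowel o→s is +4. The rule splits by letter class: vowels +4, consonants +2.
Applying it to least: l(cons)+2=n, e(vowel)+4=i, a(vowel)+4=e, s(cons)+2=u, t(cons)+2=v.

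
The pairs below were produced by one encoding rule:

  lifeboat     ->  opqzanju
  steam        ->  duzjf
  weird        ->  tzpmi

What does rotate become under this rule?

mnujuz

This is an affine cipher: with a=0,…,z=25, each position x becomes (17x+9) mod 26.
Applying it to rotate: r(17)→17·17+9≡12=m; o(14)→17·14+9≡13=n; t(19)→17·19+9≡20=u; a(0)→17·0+9≡9=j; t(19)→17·19+9≡20=u; e(4)→17·4+9≡25=z (all mod 26).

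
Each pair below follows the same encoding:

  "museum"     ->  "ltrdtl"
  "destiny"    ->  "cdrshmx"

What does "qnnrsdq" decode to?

rooster

Compare letters: m→l is +25, u→t is +25, s→r is +25 — a constant shift. This is a Caesar cipher with shift 25.
Undoing it on qnnrsdq: q−25=r, n−25=o, n−25=o, r−25=s, s−25=t, d−25=e, q−25=r.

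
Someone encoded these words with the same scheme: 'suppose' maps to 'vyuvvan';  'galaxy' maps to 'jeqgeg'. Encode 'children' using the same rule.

flnrkznx

Each letter shifts forward by (position + 3), i.e. 3, 4, 5, … — the shift grows by one for each successive letter.
On children: c+3=f, h+4=l, i+5=n, l+6=r, d+7=k, r+8=z, e+9=n, n+10=x.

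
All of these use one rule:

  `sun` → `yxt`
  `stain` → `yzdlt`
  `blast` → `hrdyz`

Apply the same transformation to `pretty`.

vxhzze

Two shifts are in play — +3 for a/e/i/o/u, +6 for every other letter.
For pretty: p(cons)+6=v, r(cons)+6=x, e(vowel)+3=h, t(cons)+6=z, t(cons)+6=z, y(cons)+6=e.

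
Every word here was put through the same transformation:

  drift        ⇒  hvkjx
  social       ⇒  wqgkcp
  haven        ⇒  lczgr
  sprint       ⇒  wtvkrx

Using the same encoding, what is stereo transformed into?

Two shifts are in play — +2 for a/e/i/o/u, +4 for every other letter.
For stereo: s(cons)+4=w, t(cons)+4=x, e(vowel)+2=g, r(cons)+4=v, e(vowel)+2=g, o(vowel)+2=q.

wxgvgq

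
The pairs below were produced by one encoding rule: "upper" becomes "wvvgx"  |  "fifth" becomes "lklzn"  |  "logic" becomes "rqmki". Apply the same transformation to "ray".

Vowels shift forward by 2 and consonants shift forward by 6.
Applying it to ray: r(cons)+6=x, a(vowel)+2=c, y(cons)+6=e.

xce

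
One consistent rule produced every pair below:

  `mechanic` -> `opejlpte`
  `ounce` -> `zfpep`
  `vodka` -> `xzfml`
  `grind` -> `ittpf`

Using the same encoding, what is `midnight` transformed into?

otfptijv

Vowels shift forward by 11 and consonants shift forward by 2.
On midnight: m(cons)+2=o, i(vowel)+11=t, d(cons)+2=f, n(cons)+2=p, i(vowel)+11=t, g(cons)+2=i, h(cons)+2=j, t(cons)+2=v.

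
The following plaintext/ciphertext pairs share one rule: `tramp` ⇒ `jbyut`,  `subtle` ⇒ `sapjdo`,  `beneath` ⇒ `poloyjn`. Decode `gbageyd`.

crucial

t(19)→j(9) and r(17)→b(1) fit y≡17x+24 (mod 26); the inverse of 17 mod 26 is 23. Each letter's alphabet position (a=0..z=25) is mapped through 17·x+24 mod 26 — an affine cipher.
Decoding gbageyd: g(6)→23·(6−24)≡2=c; b(1)→23·(1−24)≡17=r; a(0)→23·(0−24)≡20=u; g(6)→23·(6−24)≡2=c; e(4)→23·(4−24)≡8=i; y(24)→23·(24−24)≡0=a; d(3)→23·(3−24)≡11=l (all mod 26).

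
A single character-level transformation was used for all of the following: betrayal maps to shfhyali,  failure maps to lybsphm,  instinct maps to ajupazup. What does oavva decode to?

The output letters match the input read backwards, each shifted +7: betrayal reversed is layarteb. Two steps: reverse the string, then apply a Caesar shift of +7.
Decoding oavva: shift back: o−7=h, a−7=t, v−7=o, v−7=o, a−7=t → htoot; then reverse → tooth.

tooth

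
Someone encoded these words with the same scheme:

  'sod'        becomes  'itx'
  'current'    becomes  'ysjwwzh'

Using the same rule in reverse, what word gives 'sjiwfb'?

The output letters match the input read backwards, each shifted +5: sod reversed is dos. The word is reversed, then every letter is shifted forward by 5.
Decoding sjiwfb: shift back: s−5=n, j−5=e, i−5=d, w−5=r, f−5=a, b−5=w → nedraw; then reverse → warden.

warden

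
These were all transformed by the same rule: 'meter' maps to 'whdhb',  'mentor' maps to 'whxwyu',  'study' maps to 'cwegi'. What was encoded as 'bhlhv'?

Shifts by position in meter: pos 0: m→w (+10), pos 1: e→h (+3), pos 2: t→d (+10), pos 3: e→h (+3) — repeating every 2. A repeating key of period 2 is used — shifts +10, +3 over and over.
Decoding bhlhv: b−10=r, h−3=e, l−10=b, h−3=e, v−10=l.

rebel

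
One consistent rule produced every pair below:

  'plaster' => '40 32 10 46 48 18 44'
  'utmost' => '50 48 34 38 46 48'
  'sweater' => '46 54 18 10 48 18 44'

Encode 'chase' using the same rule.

p(#16)→40 and l(#12)→32: differences scale by 2, so n = 2·pos + 8. With a=1..z=26, the number is 2·pos + 8.
For chase: c=3→14, h=8→24, a=1→10, s=19→46, e=5→18.

14 24 10 46 18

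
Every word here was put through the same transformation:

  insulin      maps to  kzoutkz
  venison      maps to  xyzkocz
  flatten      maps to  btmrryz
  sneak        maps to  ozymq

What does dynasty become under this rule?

i(8)→k(10) and n(13)→z(25) fit y≡3x+12 (mod 26); the inverse of 3 mod 26 is 9. This is an affine cipher: with a=0,…,z=25, each position x becomes (3x+12) mod 26.
On dynasty: d(3)→3·3+12≡21=v; y(24)→3·24+12≡6=g; n(13)→3·13+12≡25=z; a(0)→3·0+12≡12=m; s(18)→3·18+12≡14=o; t(19)→3·19+12≡17=r; y(24)→3·24+12≡6=g (all mod 26).

vgzmorg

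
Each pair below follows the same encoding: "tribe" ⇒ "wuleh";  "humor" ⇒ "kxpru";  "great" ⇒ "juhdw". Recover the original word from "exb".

Compare letters: t→w is +3, r→u is +3, i→l is +3 — a constant shift. This is a Caesar cipher with shift 3.
Undoing it on exb: e−3=b, x−3=u, b−3=y.

buy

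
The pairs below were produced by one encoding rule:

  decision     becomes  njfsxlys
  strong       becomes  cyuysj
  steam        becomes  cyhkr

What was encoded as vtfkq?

Shifts by position in decision: pos 0: d→n (+10), pos 1: e→j (+5), pos 2: c→f (+3), pos 3: i→s (+10), pos 4: s→x (+5), pos 5: i→l (+3) — repeating every 3. It's a Vigenère-style cipher with numeric key [10,5,3]: position i shifts by key[i mod 3].
Reversing it on vtfkq: v−10=l, t−5=o, f−3=c, k−10=a, q−5=l.

local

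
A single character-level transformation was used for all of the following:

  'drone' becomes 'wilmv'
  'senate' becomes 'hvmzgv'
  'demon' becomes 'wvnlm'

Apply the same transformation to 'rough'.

Letters are reflected about the middle of the alphabet (position → 25−position): Atbash.
For rough: r↔i, o↔l, u↔f, g↔t, h↔s.

ilfts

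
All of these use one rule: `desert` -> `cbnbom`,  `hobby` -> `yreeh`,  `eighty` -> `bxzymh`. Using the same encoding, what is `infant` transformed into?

d(3)→c(2) and e(4)→b(1) fit y≡25x+5 (mod 26); the inverse of 25 mod 26 is 25. This is an affine cipher: with a=0,…,z=25, each position x becomes (25x+5) mod 26.
On infant: i(8)→25·8+5≡23=x; n(13)→25·13+5≡18=s; f(5)→25·5+5≡0=a; a(0)→25·0+5≡5=f; n(13)→25·13+5≡18=s; t(19)→25·19+5≡12=m (all mod 26).

xsafsm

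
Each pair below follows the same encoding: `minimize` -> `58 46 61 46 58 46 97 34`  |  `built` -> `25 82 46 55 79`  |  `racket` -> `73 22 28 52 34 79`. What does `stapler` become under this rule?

76 79 22 67 55 34 73

m(#13)→58 and i(#9)→46: differences scale by 3, so n = 3·pos + 19. The formula is n = 3×(alphabet index, a=1) + 19.
For stapler: s=19→76, t=20→79, a=1→22, p=16→67, l=12→55, e=5→34, r=18→73.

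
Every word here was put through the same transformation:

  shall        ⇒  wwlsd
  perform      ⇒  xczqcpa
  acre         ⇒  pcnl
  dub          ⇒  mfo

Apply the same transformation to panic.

ntyla

The output letters match the input read backwards, each shifted +11: shall reversed is llahs. Two steps: reverse the string, then apply a Caesar shift of +11.
On panic: reverse → cinap; then shift: c+11=n, i+11=t, n+11=y, a+11=l, p+11=a.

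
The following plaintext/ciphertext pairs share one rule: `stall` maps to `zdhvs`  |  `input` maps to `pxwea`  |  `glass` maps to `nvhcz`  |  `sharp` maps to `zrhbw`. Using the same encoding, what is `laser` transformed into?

skzoy

The shifts repeat in a cycle of length 2: positions 0,1,… shift by +7, +10, then the pattern repeats.
For laser: l+7=s, a+10=k, s+7=z, e+10=o, r+7=y.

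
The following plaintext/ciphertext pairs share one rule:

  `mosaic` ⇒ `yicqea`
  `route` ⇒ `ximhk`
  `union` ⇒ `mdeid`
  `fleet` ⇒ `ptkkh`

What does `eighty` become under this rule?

m(12)→y(24) and o(14)→i(8) fit y≡5x+16 (mod 26); the inverse of 5 mod 26 is 21. Each letter's alphabet position (a=0..z=25) is mapped through 5·x+16 mod 26 — an affine cipher.
For eighty: e(4)→5·4+16≡10=k; i(8)→5·8+16≡4=e; g(6)→5·6+16≡20=u; h(7)→5·7+16≡25=z; t(19)→5·19+16≡7=h; y(24)→5·24+16≡6=g (all mod 26).

keuzhg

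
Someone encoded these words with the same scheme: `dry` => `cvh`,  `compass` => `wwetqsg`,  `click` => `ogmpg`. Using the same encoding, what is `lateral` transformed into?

pevixep

The word is reversed, then every letter is shifted forward by 4.
For lateral: reverse → laretal; then shift: l+4=p, a+4=e, r+4=v, e+4=i, t+4=x, a+4=e, l+4=p.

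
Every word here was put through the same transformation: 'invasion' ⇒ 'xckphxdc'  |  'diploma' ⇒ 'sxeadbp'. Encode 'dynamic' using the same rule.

Compare letters: i→x is +15, n→c is +15, v→k is +15 — a constant shift. Every letter moves 15 places later in the alphabet, wrapping around z→a.
For dynamic: d+15=s, y+15=n, n+15=c, a+15=p, m+15=b, i+15=x, c+15=r.

sncpbxr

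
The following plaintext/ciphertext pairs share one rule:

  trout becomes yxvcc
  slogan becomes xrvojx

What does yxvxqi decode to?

In trout: t→y is +5, r→x is +6, o→v is +7, u→c is +8 — the shift increases by 1 each position. The shift increases by 1 at each position, starting from +5: 5, 6, 7, ….
Decoding yxvxqi: y−5=t, x−6=r, v−7=o, x−8=p, q−9=h, i−10=y.

trophy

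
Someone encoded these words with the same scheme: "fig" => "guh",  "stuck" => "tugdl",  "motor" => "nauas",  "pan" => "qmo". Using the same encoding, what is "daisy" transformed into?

emutz

The shift depends on letter class: consonant f→g is +1, but vowel i→u is +12. Vowels shift forward by 12 and consonants shift forward by 1.
On daisy: d(cons)+1=e, a(vowel)+12=m, i(vowel)+12=u, s(cons)+1=t, y(cons)+1=z.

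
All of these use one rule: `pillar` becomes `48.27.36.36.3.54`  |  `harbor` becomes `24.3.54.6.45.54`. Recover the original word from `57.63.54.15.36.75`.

p(#16)→48 and i(#9)→27: differences scale by 3, so n = 3·pos + 0. The formula is n = 3×(alphabet index, a=1).
Undoing it on 57.63.54.15.36.75: 57→(57−0)÷3=19=s, 63→(63−0)÷3=21=u, 54→(54−0)÷3=18=r, 15→(15−0)÷3=5=e, 36→(36−0)÷3=12=l, 75→(75−0)÷3=25=y.

surely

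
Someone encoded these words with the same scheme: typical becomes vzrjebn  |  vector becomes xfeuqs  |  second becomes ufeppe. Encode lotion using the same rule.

npvjqo

A repeating key of period 2 is used — shifts +2, +1 over and over.
For lotion: l+2=n, o+1=p, t+2=v, i+1=j, o+2=q, n+1=o.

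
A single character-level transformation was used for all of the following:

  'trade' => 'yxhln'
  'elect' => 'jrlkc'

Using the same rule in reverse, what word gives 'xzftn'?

The shift increases by 1 at each position, starting from +5: 5, 6, 7, ….
Decoding xzftn: x−5=s, z−6=t, f−7=y, t−8=l, n−9=e.

style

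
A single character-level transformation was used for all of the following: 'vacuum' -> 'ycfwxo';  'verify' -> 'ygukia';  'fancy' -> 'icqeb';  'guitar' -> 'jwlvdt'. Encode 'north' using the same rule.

Shifts by position in vacuum: pos 0: v→y (+3), pos 1: a→c (+2), pos 2: c→f (+3), pos 3: u→w (+2) — repeating every 2. The shifts repeat in a cycle of length 2: positions 0,1,… shift by +3, +2, then the pattern repeats.
For north: n+3=q, o+2=q, r+3=u, t+2=v, h+3=k.

qquvk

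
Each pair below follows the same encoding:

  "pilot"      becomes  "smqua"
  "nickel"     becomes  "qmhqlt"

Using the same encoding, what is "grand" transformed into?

jvftk

The shift increases by 1 at each position, starting from +3: 3, 4, 5, ….
For grand: g+3=j, r+4=v, a+5=f, n+6=t, d+7=k.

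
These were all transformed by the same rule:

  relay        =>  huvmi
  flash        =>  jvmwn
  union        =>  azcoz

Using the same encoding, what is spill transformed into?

wdcvv

r(17)→h(7) and e(4)→u(20) fit y≡15x+12 (mod 26); the inverse of 15 mod 26 is 7. Each letter's alphabet position (a=0..z=25) is mapped through 15·x+12 mod 26 — an affine cipher.
Applying it to spill: s(18)→15·18+12≡22=w; p(15)→15·15+12≡3=d; i(8)→15·8+12≡2=c; l(11)→15·11+12≡21=v; l(11)→15·11+12≡21=v (all mod 26).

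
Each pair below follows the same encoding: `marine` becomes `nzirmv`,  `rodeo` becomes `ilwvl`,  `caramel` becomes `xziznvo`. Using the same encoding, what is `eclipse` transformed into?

vxorkhv

Each pair mirrors across the alphabet (m↔n, a↔z, r↔i): positions sum to 25. Letters are reflected about the middle of the alphabet (position → 25−position): Atbash.
For eclipse: e↔v, c↔x, l↔o, i↔r, p↔k, s↔h, e↔v.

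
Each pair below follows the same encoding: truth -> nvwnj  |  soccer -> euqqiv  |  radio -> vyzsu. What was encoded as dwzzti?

t(19)→n(13) and r(17)→v(21) fit y≡9x+24 (mod 26); the inverse of 9 mod 26 is 3. Treating letters as 0–25, the rule is x ↦ 9x + 24 (mod 26).
Decoding dwzzti: d(3)→3·(3−24)≡15=p; w(22)→3·(22−24)≡20=u; z(25)→3·(25−24)≡3=d; z(25)→3·(25−24)≡3=d; t(19)→3·(19−24)≡11=l; i(8)→3·(8−24)≡4=e (all mod 26).

puddle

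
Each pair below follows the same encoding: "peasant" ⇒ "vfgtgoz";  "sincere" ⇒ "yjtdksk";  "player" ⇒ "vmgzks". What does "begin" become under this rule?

hfmjt

A repeating key of period 2 is used — shifts +6, +1 over and over.
On begin: b+6=h, e+1=f, g+6=m, i+1=j, n+6=t.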